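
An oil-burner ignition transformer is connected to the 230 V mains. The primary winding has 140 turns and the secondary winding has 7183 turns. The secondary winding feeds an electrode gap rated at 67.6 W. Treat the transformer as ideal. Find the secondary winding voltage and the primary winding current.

V_s = V_p × N_s/N_p = 230 × 7183/140 = 11801 V.
I_s = P/V_s = 67.6/11801 = 0.0057285 A.
I_p = I_s × N_s/N_p = 0.0057285 × 7183/140 = 0.294 A.

V_s ≈ 11800 V, I_p ≈ 0.294 A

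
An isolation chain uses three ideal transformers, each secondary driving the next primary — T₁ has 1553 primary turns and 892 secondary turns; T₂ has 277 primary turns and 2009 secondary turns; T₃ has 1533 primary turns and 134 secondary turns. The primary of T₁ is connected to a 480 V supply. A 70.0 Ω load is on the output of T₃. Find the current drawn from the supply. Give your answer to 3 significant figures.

I_supply ≈ 0.909 A

Secondary of T₁: V = 480.00 × 892/1553 = 275.70 V.
Secondary of T₂: V = 275.70 × 2009/277 = 1999.6 V.
Secondary of T₃: V = 1999.6 × 134/1533 = 174.78 V.
I_load = 174.78/70.0 = 2.4969 A, so P_out = 174.78 × 2.4969 = 436.41 W.
All ideal ⇒ P_in = P_out, so I_supply = 436.41/480 = 0.909 A.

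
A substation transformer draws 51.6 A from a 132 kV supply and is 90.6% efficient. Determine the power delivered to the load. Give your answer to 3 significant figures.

P_out ≈ 6.17×10^6 W

P_in = V_p I_p = 132000 × 51.6 = 6.8112×10^6 W.
P_out = η P_in = 0.906 × 6.8112×10^6 = 6.17×10^6 W.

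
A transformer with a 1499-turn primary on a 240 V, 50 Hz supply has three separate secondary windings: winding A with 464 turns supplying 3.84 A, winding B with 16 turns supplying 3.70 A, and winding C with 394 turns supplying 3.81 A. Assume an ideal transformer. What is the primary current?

I_p ≈ 2.23 A

V_A = 240 × 464/1499 = 74.290 V; V_B = 240 × 16/1499 = 2.5617 V; V_C = 240 × 394/1499 = 63.082 V.
P_out = V_A I_A + V_B I_B + V_C I_C = 74.290×3.84 + 2.5617×3.70 + 63.082×3.81 = 285.27 + 9.4783 + 240.34 = 535.09 W.
Ideal ⇒ P_in = P_out, so I_p = P_out/V_p = 535.09/240 = 2.23 A.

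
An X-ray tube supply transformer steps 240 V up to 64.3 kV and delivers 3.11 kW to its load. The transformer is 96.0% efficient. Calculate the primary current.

I_p ≈ 13.5 A

P_in = P_out/η = 3110/0.960 = 3239.6 W.
I_p = P_in/V_p = 3239.6/240 = 13.5 A.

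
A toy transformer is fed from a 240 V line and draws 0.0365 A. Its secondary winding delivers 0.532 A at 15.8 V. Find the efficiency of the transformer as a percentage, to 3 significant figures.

P_in = 240 × 0.0365 = 8.76000 W.
P_out = 15.8 × 0.532 = 8.40560 W.
η = P_out/P_in = 8.40560/8.76000 = 0.960.

η ≈ 96.0%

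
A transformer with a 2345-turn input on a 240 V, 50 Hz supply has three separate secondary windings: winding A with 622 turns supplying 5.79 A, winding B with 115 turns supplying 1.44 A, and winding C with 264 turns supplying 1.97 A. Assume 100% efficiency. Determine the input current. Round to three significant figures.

I_in ≈ 1.83 A

V_A = 240 × 622/2345 = 63.659 V; V_B = 240 × 115/2345 = 11.770 V; V_C = 240 × 264/2345 = 27.019 V.
P_out = V_A I_A + V_B I_B + V_C I_C = 63.659×5.79 + 11.770×1.44 + 27.019×1.97 = 368.58 + 16.948 + 53.228 = 438.76 W.
Ideal ⇒ P_in = P_out, so I_in = P_out/V_in = 438.76/240 = 1.83 A.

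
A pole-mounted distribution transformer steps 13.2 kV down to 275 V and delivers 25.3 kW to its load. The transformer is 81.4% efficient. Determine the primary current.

I_p ≈ 2.35 A

P_in = P_out/η = 25300/0.814 = 31081 W.
I_p = P_in/V_p = 31081/13200 = 2.35 A.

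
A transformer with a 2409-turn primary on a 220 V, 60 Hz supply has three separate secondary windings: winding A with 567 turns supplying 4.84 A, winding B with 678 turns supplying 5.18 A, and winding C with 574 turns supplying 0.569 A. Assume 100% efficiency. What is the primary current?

V_A = 220 × 567/2409 = 51.781 V; V_B = 220 × 678/2409 = 61.918 V; V_C = 220 × 574/2409 = 52.420 V.
P_out = V_A I_A + V_B I_B + V_C I_C = 51.781×4.84 + 61.918×5.18 + 52.420×0.569 = 250.62 + 320.73 + 29.827 = 601.18 W.
Ideal ⇒ P_in = P_out, so I_p = P_out/V_p = 601.18/220 = 2.73 A.

I_p ≈ 2.73 A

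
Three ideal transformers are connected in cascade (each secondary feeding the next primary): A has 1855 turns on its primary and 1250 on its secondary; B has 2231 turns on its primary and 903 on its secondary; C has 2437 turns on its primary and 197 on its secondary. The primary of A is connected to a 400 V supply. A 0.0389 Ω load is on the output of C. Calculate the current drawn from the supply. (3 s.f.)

After A: V = 400.00 × 1250/1855 = 269.54 V.
After B: V = 269.54 × 903/2231 = 109.10 V.
After C: V = 109.10 × 197/2437 = 8.8191 V.
I_load = 8.8191/0.0389 = 226.71 A, so P_out = 8.8191 × 226.71 = 1999.4 W.
All ideal ⇒ P_in = P_out, so I_supply = 1999.4/400 = 5.00 A.

I_supply ≈ 5.00 A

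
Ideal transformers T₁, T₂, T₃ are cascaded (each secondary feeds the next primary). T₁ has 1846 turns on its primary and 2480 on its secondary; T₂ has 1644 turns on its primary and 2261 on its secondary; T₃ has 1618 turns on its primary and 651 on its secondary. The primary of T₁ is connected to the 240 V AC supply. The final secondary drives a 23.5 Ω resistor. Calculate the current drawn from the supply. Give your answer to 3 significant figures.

I_supply ≈ 5.64 A

After T₁: V = 240.00 × 2480/1846 = 322.43 V.
After T₂: V = 322.43 × 2261/1644 = 443.44 V.
After T₃: V = 443.44 × 651/1618 = 178.42 V.
I_load = 178.42/23.5 = 7.5921 A, so P_out = 178.42 × 7.5921 = 1354.6 W.
All ideal ⇒ P_in = P_out, so I_supply = 1354.6/240 = 5.64 A.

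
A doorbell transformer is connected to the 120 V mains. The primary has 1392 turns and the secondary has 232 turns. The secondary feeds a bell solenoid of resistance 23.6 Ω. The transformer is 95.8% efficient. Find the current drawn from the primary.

V_s = 120 × 232/1392 = 20.000 V.
I_s = V_s/R = 20.000/23.6 = 0.84746 A.
P_out = V_s I_s = 20.000 × 0.84746 = 16.949 W.
P_in = P_out/η = 16.949/0.958 = 17.692 W.
I_p = P_in/V_p = 17.692/120 = 0.147 A.

I_p ≈ 0.147 A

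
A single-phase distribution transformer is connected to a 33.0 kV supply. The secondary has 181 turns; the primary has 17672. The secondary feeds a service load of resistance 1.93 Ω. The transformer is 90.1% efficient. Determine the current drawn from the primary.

V_s = 33000 × 181/17672 = 337.99 V.
I_s = V_s/R = 337.99/1.93 = 175.13 A.
P_out = V_s I_s = 337.99 × 175.13 = 59191 W.
P_in = P_out/η = 59191/0.901 = 65695 W.
I_p = P_in/V_p = 65695/33000 = 1.99 A.

I_p ≈ 1.99 A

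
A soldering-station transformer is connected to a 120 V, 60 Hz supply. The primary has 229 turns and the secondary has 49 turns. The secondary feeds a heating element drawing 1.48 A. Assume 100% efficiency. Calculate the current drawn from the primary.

I_p ≈ 0.317 A

For an ideal transformer I_p N_p = I_s N_s, so I_p = 1.48 × 49/229 = 0.317 A.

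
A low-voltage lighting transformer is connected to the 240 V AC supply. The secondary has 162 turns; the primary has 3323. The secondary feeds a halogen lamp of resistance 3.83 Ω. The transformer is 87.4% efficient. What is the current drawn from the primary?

I_p ≈ 0.170 A

V_s = 240 × 162/3323 = 11.700 V.
I_s = V_s/R = 11.700/3.83 = 3.0549 A.
P_out = V_s I_s = 11.700 × 3.0549 = 35.743 W.
P_in = P_out/η = 35.743/0.874 = 40.896 W.
I_p = P_in/V_p = 40.896/240 = 0.170 A.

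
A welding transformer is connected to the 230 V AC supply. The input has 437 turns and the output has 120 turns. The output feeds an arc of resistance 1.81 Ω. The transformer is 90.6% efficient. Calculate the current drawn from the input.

V_out = 230 × 120/437 = 63.158 V.
I_out = V_out/R = 63.158/1.81 = 34.894 A.
P_out = V_out I_out = 63.158 × 34.894 = 2203.8 W.
P_in = P_out/η = 2203.8/0.906 = 2432.5 W.
I_in = P_in/V_in = 2432.5/230 = 10.6 A.

I_in ≈ 10.6 A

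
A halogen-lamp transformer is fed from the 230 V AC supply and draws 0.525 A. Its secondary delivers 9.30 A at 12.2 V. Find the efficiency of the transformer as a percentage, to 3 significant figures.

η ≈ 94.0%

P_in = 230 × 0.525 = 120.750 W.
P_out = 12.2 × 9.30 = 113.460 W.
η = P_out/P_in = 113.460/120.750 = 0.940.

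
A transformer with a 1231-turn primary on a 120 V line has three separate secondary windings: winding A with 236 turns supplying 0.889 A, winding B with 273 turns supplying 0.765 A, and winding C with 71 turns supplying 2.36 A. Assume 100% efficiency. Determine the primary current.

V_A = 120 × 236/1231 = 23.006 V; V_B = 120 × 273/1231 = 26.613 V; V_C = 120 × 71/1231 = 6.9212 V.
P_out = V_A I_A + V_B I_B + V_C I_C = 23.006×0.889 + 26.613×0.765 + 6.9212×2.36 = 20.452 + 20.359 + 16.334 = 57.145 W.
Ideal ⇒ P_in = P_out, so I_p = P_out/V_p = 57.145/120 = 0.476 A.

I_p ≈ 0.476 A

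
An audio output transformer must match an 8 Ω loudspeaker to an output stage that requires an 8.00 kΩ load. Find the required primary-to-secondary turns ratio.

Z_p/Z_s = (N_p/N_s)², so N_p/N_s = √(8000/8) = √1000 = 31.6.

N_p/N_s ≈ 31.6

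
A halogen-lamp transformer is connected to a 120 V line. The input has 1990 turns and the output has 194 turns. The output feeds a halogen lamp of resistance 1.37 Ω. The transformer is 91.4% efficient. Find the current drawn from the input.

I_in ≈ 0.911 A

V_out = 120 × 194/1990 = 11.698 V.
I_out = V_out/R = 11.698/1.37 = 8.5390 A.
P_out = V_out I_out = 11.698 × 8.5390 = 99.894 W.
P_in = P_out/η = 99.894/0.914 = 109.29 W.
I_in = P_in/V_in = 109.29/120 = 0.911 A.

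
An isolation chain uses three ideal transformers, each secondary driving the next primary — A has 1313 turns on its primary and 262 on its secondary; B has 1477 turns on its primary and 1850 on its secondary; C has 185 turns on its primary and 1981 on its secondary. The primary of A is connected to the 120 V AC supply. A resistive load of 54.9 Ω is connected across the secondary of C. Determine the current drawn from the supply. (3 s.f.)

I_supply ≈ 15.7 A

After A: V = 120.00 × 262/1313 = 23.945 V.
After B: V = 23.945 × 1850/1477 = 29.992 V.
After C: V = 29.992 × 1981/185 = 321.16 V.
I_load = 321.16/54.9 = 5.8499 A, so P_out = 321.16 × 5.8499 = 1878.8 W.
All ideal ⇒ P_in = P_out, so I_supply = 1878.8/120 = 15.7 A.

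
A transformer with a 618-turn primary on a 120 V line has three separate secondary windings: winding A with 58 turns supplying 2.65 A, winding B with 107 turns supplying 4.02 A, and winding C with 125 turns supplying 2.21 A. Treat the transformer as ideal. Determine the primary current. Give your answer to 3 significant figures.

I_p ≈ 1.39 A

V_A = 120 × 58/618 = 11.262 V; V_B = 120 × 107/618 = 20.777 V; V_C = 120 × 125/618 = 24.272 V.
P_out = V_A I_A + V_B I_B + V_C I_C = 11.262×2.65 + 20.777×4.02 + 24.272×2.21 = 29.845 + 83.522 + 53.641 = 167.01 W.
Ideal ⇒ P_in = P_out, so I_p = P_out/V_p = 167.01/120 = 1.39 A.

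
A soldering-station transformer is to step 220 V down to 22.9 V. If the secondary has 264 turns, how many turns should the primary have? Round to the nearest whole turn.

N_p/N_s = V_p/V_s, so N_p = 264 × 220/22.9 = 2536.2 ≈ 2536 turns.

N_p = 2536 turns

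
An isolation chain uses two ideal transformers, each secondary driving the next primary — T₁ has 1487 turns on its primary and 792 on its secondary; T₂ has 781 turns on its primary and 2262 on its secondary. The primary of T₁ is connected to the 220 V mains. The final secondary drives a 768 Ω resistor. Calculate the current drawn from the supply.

I_supply ≈ 0.682 A

After T₁: V = 220.00 × 792/1487 = 117.18 V.
After T₂: V = 117.18 × 2262/781 = 339.37 V.
I_load = 339.37/768 = 0.44189 A, so P_out = 339.37 × 0.44189 = 149.97 W.
All ideal ⇒ P_in = P_out, so I_supply = 149.97/220 = 0.682 A.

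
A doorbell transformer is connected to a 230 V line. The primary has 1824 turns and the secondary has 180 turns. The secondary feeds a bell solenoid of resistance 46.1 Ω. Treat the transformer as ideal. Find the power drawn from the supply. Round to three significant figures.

V_s = V_p × N_s/N_p = 230 × 180/1824 = 22.697 V.
I_s = V_s/R = 22.697/46.1 = 0.49235 A.
I_p = I_s × N_s/N_p = 0.49235 × 180/1824 = 0.048587 A.
P = V_p I_p = 230 × 0.048587 = 11.2 W.

P ≈ 11.2 W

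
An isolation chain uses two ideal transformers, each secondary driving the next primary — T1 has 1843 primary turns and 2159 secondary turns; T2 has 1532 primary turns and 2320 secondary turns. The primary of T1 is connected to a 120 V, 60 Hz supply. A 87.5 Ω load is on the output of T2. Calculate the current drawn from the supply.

Secondary of T1: V = 120.00 × 2159/1843 = 140.58 V.
Secondary of T2: V = 140.58 × 2320/1532 = 212.88 V.
I_load = 212.88/87.5 = 2.4329 A, so P_out = 212.88 × 2.4329 = 517.93 W.
All ideal ⇒ P_in = P_out, so I_supply = 517.93/120 = 4.32 A.

I_supply ≈ 4.32 A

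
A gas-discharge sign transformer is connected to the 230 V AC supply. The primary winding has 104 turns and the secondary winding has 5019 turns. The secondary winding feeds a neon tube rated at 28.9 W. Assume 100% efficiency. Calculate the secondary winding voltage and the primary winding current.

V_s ≈ 11100 V, I_p ≈ 0.126 A

V_s = V_p × N_s/N_p = 230 × 5019/104 = 11100 V.
I_s = P/V_s = 28.9/11100 = 0.0026037 A.
I_p = I_s × N_s/N_p = 0.0026037 × 5019/104 = 0.126 A.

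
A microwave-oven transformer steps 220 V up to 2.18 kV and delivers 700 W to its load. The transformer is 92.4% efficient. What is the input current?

P_in = P_out/η = 700/0.924 = 757.58 W.
I_in = P_in/V_in = 757.58/220 = 3.44 A.

I_in ≈ 3.44 A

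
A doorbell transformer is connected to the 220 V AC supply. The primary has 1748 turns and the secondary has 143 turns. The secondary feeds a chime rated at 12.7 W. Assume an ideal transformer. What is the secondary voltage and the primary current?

V_s ≈ 18.0 V, I_p ≈ 0.0577 A

V_s = V_p × N_s/N_p = 220 × 143/1748 = 17.998 V.
I_s = P/V_s = 12.7/17.998 = 0.70565 A.
I_p = I_s × N_s/N_p = 0.70565 × 143/1748 = 0.0577 A.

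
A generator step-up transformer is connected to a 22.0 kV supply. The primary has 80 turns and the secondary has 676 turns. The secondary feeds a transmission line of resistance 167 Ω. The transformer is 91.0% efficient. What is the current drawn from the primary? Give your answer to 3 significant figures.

I_p ≈ 10300 A

V_s = 22000 × 676/80 = 185900 V.
I_s = V_s/R = 185900/167 = 1113.2 A.
P_out = V_s I_s = 185900 × 1113.2 = 2.0694×10^8 W.
P_in = P_out/η = 2.0694×10^8/0.910 = 2.2741×10^8 W.
I_p = P_in/V_p = 2.2741×10^8/22000 = 10300 A.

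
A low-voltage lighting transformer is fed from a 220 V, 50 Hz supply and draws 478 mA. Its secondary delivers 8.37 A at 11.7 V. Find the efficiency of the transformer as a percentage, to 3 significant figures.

P_in = 220 × 0.478 = 105.160 W.
P_out = 11.7 × 8.37 = 97.9290 W.
η = P_out/P_in = 97.9290/105.160 = 0.931.

η ≈ 93.1%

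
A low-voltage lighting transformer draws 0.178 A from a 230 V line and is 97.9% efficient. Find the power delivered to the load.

P_in = V_p I_p = 230 × 0.178 = 40.940 W.
P_out = η P_in = 0.979 × 40.940 = 40.1 W.

P_out ≈ 40.1 W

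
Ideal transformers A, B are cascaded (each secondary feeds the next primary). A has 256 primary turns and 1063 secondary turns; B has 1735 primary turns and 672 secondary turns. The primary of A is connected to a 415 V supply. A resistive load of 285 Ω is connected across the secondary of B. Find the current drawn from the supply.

Secondary of A: V = 415.00 × 1063/256 = 1723.2 V.
Secondary of B: V = 1723.2 × 672/1735 = 667.44 V.
I_load = 667.44/285 = 2.3419 A, so P_out = 667.44 × 2.3419 = 1563.1 W.
All ideal ⇒ P_in = P_out, so I_supply = 1563.1/415 = 3.77 A.

I_supply ≈ 3.77 A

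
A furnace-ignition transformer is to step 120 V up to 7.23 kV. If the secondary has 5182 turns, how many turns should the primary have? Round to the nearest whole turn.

N_p/N_s = V_p/V_s, so N_p = 5182 × 120/7230 = 86.0 ≈ 86 turns.

N_p = 86 turns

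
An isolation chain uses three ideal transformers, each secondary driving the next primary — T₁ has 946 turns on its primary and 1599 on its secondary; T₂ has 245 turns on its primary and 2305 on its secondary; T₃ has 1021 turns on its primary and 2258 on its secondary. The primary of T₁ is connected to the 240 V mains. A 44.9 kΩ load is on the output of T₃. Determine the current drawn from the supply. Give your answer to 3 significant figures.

I_supply ≈ 6.61 A

After T₁: V = 240.00 × 1599/946 = 405.67 V.
After T₂: V = 405.67 × 2305/245 = 3816.6 V.
After T₃: V = 3816.6 × 2258/1021 = 8440.6 V.
I_load = 8440.6/44900 = 0.18799 A, so P_out = 8440.6 × 0.18799 = 1586.7 W.
All ideal ⇒ P_in = P_out, so I_supply = 1586.7/240 = 6.61 A.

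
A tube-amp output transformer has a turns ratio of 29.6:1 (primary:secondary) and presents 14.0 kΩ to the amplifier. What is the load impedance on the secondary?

Z_s ≈ 16.0 Ω

Z_s = Z_p/(N_p/N_s)² = 14000/29.6² = 16.0 Ω.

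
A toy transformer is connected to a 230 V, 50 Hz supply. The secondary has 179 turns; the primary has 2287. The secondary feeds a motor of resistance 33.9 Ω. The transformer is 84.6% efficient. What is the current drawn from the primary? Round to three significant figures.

V_s = 230 × 179/2287 = 18.002 V.
I_s = V_s/R = 18.002/33.9 = 0.53103 A.
P_out = V_s I_s = 18.002 × 0.53103 = 9.5594 W.
P_in = P_out/η = 9.5594/0.846 = 11.300 W.
I_p = P_in/V_p = 11.300/230 = 0.0491 A.

I_p ≈ 0.0491 A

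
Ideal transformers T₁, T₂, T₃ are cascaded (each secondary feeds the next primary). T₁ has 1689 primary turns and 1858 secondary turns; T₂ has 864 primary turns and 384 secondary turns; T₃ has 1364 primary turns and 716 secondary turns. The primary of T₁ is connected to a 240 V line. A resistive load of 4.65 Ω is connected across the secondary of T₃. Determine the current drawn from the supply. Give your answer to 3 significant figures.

I_supply ≈ 3.40 A

After T₁: V = 240.00 × 1858/1689 = 264.01 V.
After T₂: V = 264.01 × 384/864 = 117.34 V.
After T₃: V = 117.34 × 716/1364 = 61.595 V.
I_load = 61.595/4.65 = 13.246 A, so P_out = 61.595 × 13.246 = 815.89 W.
All ideal ⇒ P_in = P_out, so I_supply = 815.89/240 = 3.40 A.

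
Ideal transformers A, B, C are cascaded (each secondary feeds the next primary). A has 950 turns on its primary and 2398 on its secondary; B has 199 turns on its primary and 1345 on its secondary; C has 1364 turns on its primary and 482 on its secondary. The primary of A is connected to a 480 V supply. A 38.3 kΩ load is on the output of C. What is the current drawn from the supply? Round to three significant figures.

I_supply ≈ 0.456 A

After A: V = 480.00 × 2398/950 = 1211.6 V.
After B: V = 1211.6 × 1345/199 = 8189.1 V.
After C: V = 8189.1 × 482/1364 = 2893.8 V.
I_load = 2893.8/38300 = 0.075556 A, so P_out = 2893.8 × 0.075556 = 218.64 W.
All ideal ⇒ P_in = P_out, so I_supply = 218.64/480 = 0.456 A.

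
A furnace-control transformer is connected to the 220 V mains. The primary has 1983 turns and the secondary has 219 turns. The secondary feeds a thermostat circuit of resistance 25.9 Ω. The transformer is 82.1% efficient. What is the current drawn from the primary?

I_p ≈ 0.126 A

V_s = 220 × 219/1983 = 24.297 V.
I_s = V_s/R = 24.297/25.9 = 0.93809 A.
P_out = V_s I_s = 24.297 × 0.93809 = 22.792 W.
P_in = P_out/η = 22.792/0.821 = 27.762 W.
I_p = P_in/V_p = 27.762/220 = 0.126 A.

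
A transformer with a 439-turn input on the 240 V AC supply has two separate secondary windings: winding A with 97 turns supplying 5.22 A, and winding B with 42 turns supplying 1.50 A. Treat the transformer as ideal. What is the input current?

I_in ≈ 1.30 A

V_A = 240 × 97/439 = 53.030 V; V_B = 240 × 42/439 = 22.961 V.
P_out = V_A I_A + V_B I_B = 53.030×5.22 + 22.961×1.50 = 276.81 + 34.442 = 311.26 W.
Ideal ⇒ P_in = P_out, so I_in = P_out/V_in = 311.26/240 = 1.30 A.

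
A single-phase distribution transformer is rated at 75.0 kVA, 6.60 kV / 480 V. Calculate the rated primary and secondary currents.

I_p = S/V_p = 75000/6600 = 11.4 A.
I_s = S/V_s = 75000/480 = 156 A.

I_p ≈ 11.4 A, I_s ≈ 156 A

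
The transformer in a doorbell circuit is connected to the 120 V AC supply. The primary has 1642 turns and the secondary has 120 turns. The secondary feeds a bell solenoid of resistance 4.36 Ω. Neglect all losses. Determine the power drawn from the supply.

V_s = V_p × N_s/N_p = 120 × 120/1642 = 8.7698 V.
I_s = V_s/R = 8.7698/4.36 = 2.0114 A.
I_p = I_s × N_s/N_p = 2.0114 × 120/1642 = 0.14700 A.
P = V_p I_p = 120 × 0.14700 = 17.6 W.

P ≈ 17.6 W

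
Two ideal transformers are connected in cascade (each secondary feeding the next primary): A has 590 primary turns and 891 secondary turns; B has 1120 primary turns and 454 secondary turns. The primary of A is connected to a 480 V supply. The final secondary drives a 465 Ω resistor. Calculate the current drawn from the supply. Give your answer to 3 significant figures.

I_supply ≈ 0.387 A

After A: V = 480.00 × 891/590 = 724.88 V.
After B: V = 724.88 × 454/1120 = 293.84 V.
I_load = 293.84/465 = 0.63191 A, so P_out = 293.84 × 0.63191 = 185.68 W.
All ideal ⇒ P_in = P_out, so I_supply = 185.68/480 = 0.387 A.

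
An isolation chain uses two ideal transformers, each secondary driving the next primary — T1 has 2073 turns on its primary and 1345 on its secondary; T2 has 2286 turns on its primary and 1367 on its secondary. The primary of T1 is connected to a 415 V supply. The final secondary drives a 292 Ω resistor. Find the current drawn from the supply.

I_supply ≈ 0.214 A

After T1: V = 415.00 × 1345/2073 = 269.26 V.
After T2: V = 269.26 × 1367/2286 = 161.01 V.
I_load = 161.01/292 = 0.55142 A, so P_out = 161.01 × 0.55142 = 88.786 W.
All ideal ⇒ P_in = P_out, so I_supply = 88.786/415 = 0.214 A.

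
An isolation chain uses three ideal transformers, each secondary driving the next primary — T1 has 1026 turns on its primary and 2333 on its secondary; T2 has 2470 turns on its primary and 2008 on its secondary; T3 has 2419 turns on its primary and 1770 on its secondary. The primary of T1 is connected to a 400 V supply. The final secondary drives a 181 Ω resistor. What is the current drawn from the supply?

I_supply ≈ 4.04 A

After T1: V = 400.00 × 2333/1026 = 909.55 V.
After T2: V = 909.55 × 2008/2470 = 739.42 V.
After T3: V = 739.42 × 1770/2419 = 541.04 V.
I_load = 541.04/181 = 2.9892 A, so P_out = 541.04 × 2.9892 = 1617.3 W.
All ideal ⇒ P_in = P_out, so I_supply = 1617.3/400 = 4.04 A.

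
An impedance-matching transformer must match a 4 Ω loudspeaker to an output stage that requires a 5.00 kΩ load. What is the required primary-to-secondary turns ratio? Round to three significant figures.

N_p/N_s ≈ 35.4

Z_p/Z_s = (N_p/N_s)², so N_p/N_s = √(5000/4) = √1250 = 35.4.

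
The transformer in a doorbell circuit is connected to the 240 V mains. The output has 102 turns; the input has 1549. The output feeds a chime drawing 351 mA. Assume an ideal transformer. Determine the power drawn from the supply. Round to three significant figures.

I_in = I_out × N_out/N_in = 0.351 × 102/1549 = 0.023113 A.
P = V_in I_in = 240 × 0.023113 = 5.55 W.

P ≈ 5.55 W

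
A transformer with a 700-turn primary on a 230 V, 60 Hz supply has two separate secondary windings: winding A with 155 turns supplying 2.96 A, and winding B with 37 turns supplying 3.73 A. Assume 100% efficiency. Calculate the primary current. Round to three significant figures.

I_p ≈ 0.853 A

V_A = 230 × 155/700 = 50.929 V; V_B = 230 × 37/700 = 12.157 V.
P_out = V_A I_A + V_B I_B = 50.929×2.96 + 12.157×3.73 = 150.75 + 45.346 = 196.09 W.
Ideal ⇒ P_in = P_out, so I_p = P_out/V_p = 196.09/230 = 0.853 A.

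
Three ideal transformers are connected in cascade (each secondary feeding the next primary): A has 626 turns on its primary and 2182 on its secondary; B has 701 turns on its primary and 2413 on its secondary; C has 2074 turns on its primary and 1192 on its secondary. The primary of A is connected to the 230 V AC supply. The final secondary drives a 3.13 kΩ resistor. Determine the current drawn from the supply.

Secondary of A: V = 230.00 × 2182/626 = 801.69 V.
Secondary of B: V = 801.69 × 2413/701 = 2759.6 V.
Secondary of C: V = 2759.6 × 1192/2074 = 1586.0 V.
I_load = 1586.0/3130 = 0.50672 A, so P_out = 1586.0 × 0.50672 = 803.68 W.
All ideal ⇒ P_in = P_out, so I_supply = 803.68/230 = 3.49 A.

I_supply ≈ 3.49 A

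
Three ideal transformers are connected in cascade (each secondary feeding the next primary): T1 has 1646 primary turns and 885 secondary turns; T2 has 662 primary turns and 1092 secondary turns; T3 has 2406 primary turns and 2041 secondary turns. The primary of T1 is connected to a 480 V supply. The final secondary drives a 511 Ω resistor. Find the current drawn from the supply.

After T1: V = 480.00 × 885/1646 = 258.08 V.
After T2: V = 258.08 × 1092/662 = 425.72 V.
After T3: V = 425.72 × 2041/2406 = 361.13 V.
I_load = 361.13/511 = 0.70672 A, so P_out = 361.13 × 0.70672 = 255.22 W.
All ideal ⇒ P_in = P_out, so I_supply = 255.22/480 = 0.532 A.

I_supply ≈ 0.532 A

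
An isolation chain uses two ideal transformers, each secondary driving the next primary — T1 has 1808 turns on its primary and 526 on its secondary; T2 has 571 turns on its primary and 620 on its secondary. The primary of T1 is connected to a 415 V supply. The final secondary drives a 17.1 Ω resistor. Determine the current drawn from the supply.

Secondary of T1: V = 415.00 × 526/1808 = 120.74 V.
Secondary of T2: V = 120.74 × 620/571 = 131.10 V.
I_load = 131.10/17.1 = 7.6665 A, so P_out = 131.10 × 7.6665 = 1005.0 W.
All ideal ⇒ P_in = P_out, so I_supply = 1005.0/415 = 2.42 A.

I_supply ≈ 2.42 A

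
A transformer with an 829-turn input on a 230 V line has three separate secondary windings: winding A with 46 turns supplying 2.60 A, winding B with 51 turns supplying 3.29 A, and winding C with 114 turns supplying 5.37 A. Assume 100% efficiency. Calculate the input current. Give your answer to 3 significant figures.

V_A = 230 × 46/829 = 12.762 V; V_B = 230 × 51/829 = 14.150 V; V_C = 230 × 114/829 = 31.628 V.
P_out = V_A I_A + V_B I_B + V_C I_C = 12.762×2.60 + 14.150×3.29 + 31.628×5.37 = 33.182 + 46.552 + 169.84 = 249.58 W.
Ideal ⇒ P_in = P_out, so I_in = P_out/V_in = 249.58/230 = 1.09 A.

I_in ≈ 1.09 A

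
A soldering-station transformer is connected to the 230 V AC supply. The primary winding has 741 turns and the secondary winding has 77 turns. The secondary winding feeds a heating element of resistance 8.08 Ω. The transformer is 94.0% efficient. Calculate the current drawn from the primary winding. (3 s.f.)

V_s = 230 × 77/741 = 23.900 V.
I_s = V_s/R = 23.900/8.08 = 2.9579 A.
P_out = V_s I_s = 23.900 × 2.9579 = 70.695 W.
P_in = P_out/η = 70.695/0.940 = 75.208 W.
I_p = P_in/V_p = 75.208/230 = 0.327 A.

I_p ≈ 0.327 A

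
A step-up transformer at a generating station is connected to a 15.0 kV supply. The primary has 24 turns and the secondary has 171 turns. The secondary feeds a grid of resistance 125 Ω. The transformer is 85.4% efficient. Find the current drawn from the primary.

V_s = 15000 × 171/24 = 106880 V.
I_s = V_s/R = 106880/125 = 855.00 A.
P_out = V_s I_s = 106880 × 855.00 = 9.1378×10^7 W.
P_in = P_out/η = 9.1378×10^7/0.854 = 1.0700×10^8 W.
I_p = P_in/V_p = 1.0700×10^8/15000 = 7130 A.

I_p ≈ 7130 A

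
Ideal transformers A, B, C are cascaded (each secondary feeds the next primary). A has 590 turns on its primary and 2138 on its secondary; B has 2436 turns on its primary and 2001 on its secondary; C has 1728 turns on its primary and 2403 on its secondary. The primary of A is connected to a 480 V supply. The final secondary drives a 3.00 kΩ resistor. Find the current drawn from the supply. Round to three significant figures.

I_supply ≈ 2.74 A

Secondary of A: V = 480.00 × 2138/590 = 1739.4 V.
Secondary of B: V = 1739.4 × 2001/2436 = 1428.8 V.
Secondary of C: V = 1428.8 × 2403/1728 = 1986.9 V.
I_load = 1986.9/3000 = 0.66230 A, so P_out = 1986.9 × 0.66230 = 1315.9 W.
All ideal ⇒ P_in = P_out, so I_supply = 1315.9/480 = 2.74 A.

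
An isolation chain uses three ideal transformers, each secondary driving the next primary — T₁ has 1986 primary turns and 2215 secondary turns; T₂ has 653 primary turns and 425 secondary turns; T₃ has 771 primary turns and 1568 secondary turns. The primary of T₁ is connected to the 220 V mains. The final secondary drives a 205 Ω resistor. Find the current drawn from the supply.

Secondary of T₁: V = 220.00 × 2215/1986 = 245.37 V.
Secondary of T₂: V = 245.37 × 425/653 = 159.70 V.
Secondary of T₃: V = 159.70 × 1568/771 = 324.78 V.
I_load = 324.78/205 = 1.5843 A, so P_out = 324.78 × 1.5843 = 514.54 W.
All ideal ⇒ P_in = P_out, so I_supply = 514.54/220 = 2.34 A.

I_supply ≈ 2.34 A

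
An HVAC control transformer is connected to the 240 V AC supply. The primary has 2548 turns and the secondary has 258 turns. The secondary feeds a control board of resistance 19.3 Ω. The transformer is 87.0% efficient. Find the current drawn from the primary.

V_s = 240 × 258/2548 = 24.301 V.
I_s = V_s/R = 24.301/19.3 = 1.2591 A.
P_out = V_s I_s = 24.301 × 1.2591 = 30.599 W.
P_in = P_out/η = 30.599/0.870 = 35.171 W.
I_p = P_in/V_p = 35.171/240 = 0.147 A.

I_p ≈ 0.147 A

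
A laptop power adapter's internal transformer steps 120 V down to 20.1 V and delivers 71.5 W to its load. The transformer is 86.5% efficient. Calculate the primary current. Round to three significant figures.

I_p ≈ 0.689 A

P_in = P_out/η = 71.5/0.865 = 82.659 W.
I_p = P_in/V_p = 82.659/120 = 0.689 A.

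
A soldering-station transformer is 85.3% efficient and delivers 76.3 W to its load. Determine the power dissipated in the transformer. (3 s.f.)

P_in = P_out/η = 76.3/0.853 = 89.4490 W.
P_loss = P_in − P_out = 89.4490 − 76.3 = 13.1 W.

P_loss ≈ 13.1 W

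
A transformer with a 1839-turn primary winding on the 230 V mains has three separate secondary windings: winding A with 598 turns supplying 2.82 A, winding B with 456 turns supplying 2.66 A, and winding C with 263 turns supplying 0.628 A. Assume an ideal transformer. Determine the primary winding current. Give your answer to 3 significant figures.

I_p ≈ 1.67 A

V_A = 230 × 598/1839 = 74.791 V; V_B = 230 × 456/1839 = 57.031 V; V_C = 230 × 263/1839 = 32.893 V.
P_out = V_A I_A + V_B I_B + V_C I_C = 74.791×2.82 + 57.031×2.66 + 32.893×0.628 = 210.91 + 151.70 + 20.657 = 383.27 W.
Ideal ⇒ P_in = P_out, so I_p = P_out/V_p = 383.27/230 = 1.67 A.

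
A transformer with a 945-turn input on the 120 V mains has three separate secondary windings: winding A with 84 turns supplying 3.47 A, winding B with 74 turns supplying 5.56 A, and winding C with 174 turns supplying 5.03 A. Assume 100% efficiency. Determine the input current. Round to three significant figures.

I_in ≈ 1.67 A

V_A = 120 × 84/945 = 10.667 V; V_B = 120 × 74/945 = 9.3968 V; V_C = 120 × 174/945 = 22.095 V.
P_out = V_A I_A + V_B I_B + V_C I_C = 10.667×3.47 + 9.3968×5.56 + 22.095×5.03 = 37.013 + 52.246 + 111.14 = 200.40 W.
Ideal ⇒ P_in = P_out, so I_in = P_out/V_in = 200.40/120 = 1.67 A.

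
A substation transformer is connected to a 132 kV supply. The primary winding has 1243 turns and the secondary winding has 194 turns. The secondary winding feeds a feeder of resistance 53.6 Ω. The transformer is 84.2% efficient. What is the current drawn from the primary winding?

V_s = 132000 × 194/1243 = 20602 V.
I_s = V_s/R = 20602/53.6 = 384.36 A.
P_out = V_s I_s = 20602 × 384.36 = 7.9185×10^6 W.
P_in = P_out/η = 7.9185×10^6/0.842 = 9.4044×10^6 W.
I_p = P_in/V_p = 9.4044×10^6/132000 = 71.2 A.

I_p ≈ 71.2 A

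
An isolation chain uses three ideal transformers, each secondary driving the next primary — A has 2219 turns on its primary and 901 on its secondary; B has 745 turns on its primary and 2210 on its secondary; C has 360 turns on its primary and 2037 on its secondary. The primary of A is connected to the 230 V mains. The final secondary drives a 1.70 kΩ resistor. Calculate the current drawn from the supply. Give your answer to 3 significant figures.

Secondary of A: V = 230.00 × 901/2219 = 93.389 V.
Secondary of B: V = 93.389 × 2210/745 = 277.03 V.
Secondary of C: V = 277.03 × 2037/360 = 1567.5 V.
I_load = 1567.5/1700 = 0.92208 A, so P_out = 1567.5 × 0.92208 = 1445.4 W.
All ideal ⇒ P_in = P_out, so I_supply = 1445.4/230 = 6.28 A.

I_supply ≈ 6.28 A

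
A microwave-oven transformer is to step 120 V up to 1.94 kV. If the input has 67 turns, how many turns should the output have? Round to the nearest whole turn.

N_out = 1083 turns

N_out/N_in = V_out/V_in, so N_out = 67 × 1940/120 = 1083.2 ≈ 1083 turns.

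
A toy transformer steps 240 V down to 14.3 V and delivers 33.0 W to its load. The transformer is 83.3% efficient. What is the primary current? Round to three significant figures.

I_p ≈ 0.165 A

P_in = P_out/η = 33.0/0.833 = 39.616 W.
I_p = P_in/V_p = 39.616/240 = 0.165 A.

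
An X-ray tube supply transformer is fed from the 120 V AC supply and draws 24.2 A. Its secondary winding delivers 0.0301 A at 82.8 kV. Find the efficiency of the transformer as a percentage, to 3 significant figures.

P_in = 120 × 24.2 = 2904.00 W.
P_out = 82800 × 0.0301 = 2492.28 W.
η = P_out/P_in = 2492.28/2904.00 = 0.858.

η ≈ 85.8%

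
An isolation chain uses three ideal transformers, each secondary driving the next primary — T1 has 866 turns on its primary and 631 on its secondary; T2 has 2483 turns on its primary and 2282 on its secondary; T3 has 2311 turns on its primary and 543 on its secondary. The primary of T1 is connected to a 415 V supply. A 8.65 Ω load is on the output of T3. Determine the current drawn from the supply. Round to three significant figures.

Secondary of T1: V = 415.00 × 631/866 = 302.38 V.
Secondary of T2: V = 302.38 × 2282/2483 = 277.91 V.
Secondary of T3: V = 277.91 × 543/2311 = 65.298 V.
I_load = 65.298/8.65 = 7.5489 A, so P_out = 65.298 × 7.5489 = 492.92 W.
All ideal ⇒ P_in = P_out, so I_supply = 492.92/415 = 1.19 A.

I_supply ≈ 1.19 A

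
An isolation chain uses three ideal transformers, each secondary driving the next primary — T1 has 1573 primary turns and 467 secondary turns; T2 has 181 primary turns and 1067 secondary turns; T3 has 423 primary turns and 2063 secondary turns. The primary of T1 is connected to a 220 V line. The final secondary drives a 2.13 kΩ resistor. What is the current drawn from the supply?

After T1: V = 220.00 × 467/1573 = 65.315 V.
After T2: V = 65.315 × 1067/181 = 385.03 V.
After T3: V = 385.03 × 2063/423 = 1877.8 V.
I_load = 1877.8/2130 = 0.88161 A, so P_out = 1877.8 × 0.88161 = 1655.5 W.
All ideal ⇒ P_in = P_out, so I_supply = 1655.5/220 = 7.53 A.

I_supply ≈ 7.53 A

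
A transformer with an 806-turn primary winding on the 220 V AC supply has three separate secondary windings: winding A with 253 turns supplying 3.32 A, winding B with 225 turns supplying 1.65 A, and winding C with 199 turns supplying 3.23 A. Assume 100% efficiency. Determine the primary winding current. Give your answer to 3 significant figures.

V_A = 220 × 253/806 = 69.057 V; V_B = 220 × 225/806 = 61.414 V; V_C = 220 × 199/806 = 54.318 V.
P_out = V_A I_A + V_B I_B + V_C I_C = 69.057×3.32 + 61.414×1.65 + 54.318×3.23 = 229.27 + 101.33 + 175.45 = 506.05 W.
Ideal ⇒ P_in = P_out, so I_p = P_out/V_p = 506.05/220 = 2.30 A.

I_p ≈ 2.30 A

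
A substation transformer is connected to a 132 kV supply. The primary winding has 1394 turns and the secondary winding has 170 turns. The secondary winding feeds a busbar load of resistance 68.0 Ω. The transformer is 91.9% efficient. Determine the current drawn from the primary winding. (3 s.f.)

I_p ≈ 31.4 A

V_s = 132000 × 170/1394 = 16098 V.
I_s = V_s/R = 16098/68.0 = 236.73 A.
P_out = V_s I_s = 16098 × 236.73 = 3.8108×10^6 W.
P_in = P_out/η = 3.8108×10^6/0.919 = 4.1466×10^6 W.
I_p = P_in/V_p = 4.1466×10^6/132000 = 31.4 A.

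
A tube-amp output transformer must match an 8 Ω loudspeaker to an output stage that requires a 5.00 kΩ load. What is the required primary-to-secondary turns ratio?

Z_p/Z_s = (N_p/N_s)², so N_p/N_s = √(5000/8) = √625 = 25.0.

N_p/N_s ≈ 25.0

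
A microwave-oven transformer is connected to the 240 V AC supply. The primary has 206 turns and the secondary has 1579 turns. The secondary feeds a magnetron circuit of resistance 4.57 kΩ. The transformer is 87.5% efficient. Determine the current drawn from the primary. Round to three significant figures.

I_p ≈ 3.53 A

V_s = 240 × 1579/206 = 1839.6 V.
I_s = V_s/R = 1839.6/4570 = 0.40254 A.
P_out = V_s I_s = 1839.6 × 0.40254 = 740.52 W.
P_in = P_out/η = 740.52/0.875 = 846.31 W.
I_p = P_in/V_p = 846.31/240 = 3.53 A.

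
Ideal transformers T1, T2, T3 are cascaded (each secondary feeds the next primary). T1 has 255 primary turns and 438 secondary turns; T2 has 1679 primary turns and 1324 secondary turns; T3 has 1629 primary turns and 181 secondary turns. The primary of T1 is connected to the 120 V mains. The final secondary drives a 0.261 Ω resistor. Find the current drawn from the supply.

I_supply ≈ 10.4 A

Secondary of T1: V = 120.00 × 438/255 = 206.12 V.
Secondary of T2: V = 206.12 × 1324/1679 = 162.54 V.
Secondary of T3: V = 162.54 × 181/1629 = 18.060 V.
I_load = 18.060/0.261 = 69.194 A, so P_out = 18.060 × 69.194 = 1249.6 W.
All ideal ⇒ P_in = P_out, so I_supply = 1249.6/120 = 10.4 A.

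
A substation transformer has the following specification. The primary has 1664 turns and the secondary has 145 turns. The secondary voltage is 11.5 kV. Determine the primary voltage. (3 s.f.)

V_p/V_s = N_p/N_s, so V_p = 11500 × 1664/145 = 132000 V.

V_p ≈ 132000 V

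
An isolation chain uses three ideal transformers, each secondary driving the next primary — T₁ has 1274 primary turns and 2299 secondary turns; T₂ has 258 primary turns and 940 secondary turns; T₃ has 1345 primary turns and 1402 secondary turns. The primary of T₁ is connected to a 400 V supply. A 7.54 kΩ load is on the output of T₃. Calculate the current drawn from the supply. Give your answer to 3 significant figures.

After T₁: V = 400.00 × 2299/1274 = 721.82 V.
After T₂: V = 721.82 × 940/258 = 2629.9 V.
After T₃: V = 2629.9 × 1402/1345 = 2741.3 V.
I_load = 2741.3/7540 = 0.36357 A, so P_out = 2741.3 × 0.36357 = 996.68 W.
All ideal ⇒ P_in = P_out, so I_supply = 996.68/400 = 2.49 A.

I_supply ≈ 2.49 A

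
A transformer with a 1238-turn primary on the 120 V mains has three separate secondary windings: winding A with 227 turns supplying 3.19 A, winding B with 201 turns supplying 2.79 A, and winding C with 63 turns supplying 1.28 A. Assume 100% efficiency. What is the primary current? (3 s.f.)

V_A = 120 × 227/1238 = 22.003 V; V_B = 120 × 201/1238 = 19.483 V; V_C = 120 × 63/1238 = 6.1066 V.
P_out = V_A I_A + V_B I_B + V_C I_C = 22.003×3.19 + 19.483×2.79 + 6.1066×1.28 = 70.190 + 54.358 + 7.8165 = 132.36 W.
Ideal ⇒ P_in = P_out, so I_p = P_out/V_p = 132.36/120 = 1.10 A.

I_p ≈ 1.10 A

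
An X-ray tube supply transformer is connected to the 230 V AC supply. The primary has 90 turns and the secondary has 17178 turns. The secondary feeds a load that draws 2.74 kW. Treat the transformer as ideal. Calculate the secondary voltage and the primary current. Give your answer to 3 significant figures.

V_s ≈ 43900 V, I_p ≈ 11.9 A

V_s = V_p × N_s/N_p = 230 × 17178/90 = 43899 V.
I_s = P/V_s = 2740/43899 = 0.062416 A.
I_p = I_s × N_s/N_p = 0.062416 × 17178/90 = 11.9 A.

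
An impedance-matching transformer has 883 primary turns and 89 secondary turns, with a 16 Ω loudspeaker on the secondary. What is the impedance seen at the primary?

Z_p ≈ 1570 Ω

Z_p = (N_p/N_s)² × Z_s = (883/89)² × 16 = 1570 Ω.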